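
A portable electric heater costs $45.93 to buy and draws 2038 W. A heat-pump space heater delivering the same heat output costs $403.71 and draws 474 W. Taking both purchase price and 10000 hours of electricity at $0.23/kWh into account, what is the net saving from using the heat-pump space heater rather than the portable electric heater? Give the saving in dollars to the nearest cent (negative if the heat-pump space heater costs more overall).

$3239.42

portable electric heater: $45.93 + (2038/1000) kW × 10000 h × $0.23 = $45.93 + $4687.4 = $4733.33
heat-pump space heater: $403.71 + (474/1000) kW × 10000 h × $0.23 = $403.71 + $1090.2 = $1493.91
Saving = $4733.33 − $1493.91 = $3239.42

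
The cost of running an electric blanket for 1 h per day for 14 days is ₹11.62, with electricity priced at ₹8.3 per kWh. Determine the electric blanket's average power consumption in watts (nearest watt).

Energy = ₹11.62 ÷ ₹8.3/kWh = 1.4 kWh
Runtime = 1 h/day × 14 days = 14 h
Power = 1.4 kWh ÷ 14 h = 0.1 kW = 100 W

100 W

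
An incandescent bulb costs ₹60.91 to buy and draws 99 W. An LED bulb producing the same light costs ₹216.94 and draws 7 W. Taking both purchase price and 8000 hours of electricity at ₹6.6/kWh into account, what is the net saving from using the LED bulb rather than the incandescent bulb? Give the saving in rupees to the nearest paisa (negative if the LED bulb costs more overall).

incandescent bulb: ₹60.91 + (99/1000) kW × 8000 h × ₹6.6 = ₹60.91 + ₹5227.2 = ₹5288.11
LED bulb: ₹216.94 + (7/1000) kW × 8000 h × ₹6.6 = ₹216.94 + ₹369.6 = ₹586.54
Saving = ₹5288.11 − ₹586.54 = ₹4701.57

₹4701.57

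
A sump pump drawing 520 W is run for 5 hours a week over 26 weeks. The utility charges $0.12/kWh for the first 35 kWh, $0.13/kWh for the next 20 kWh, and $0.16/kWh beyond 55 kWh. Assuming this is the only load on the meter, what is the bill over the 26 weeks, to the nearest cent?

$8.82

Runtime = 5 h/week × 26 weeks = 130 h
Energy = 0.52 kW × 130 h = 67.6 kWh
Tier 1 (0–35 kWh): 35 × $0.12 = $4.2
Tier 2 (35–55 kWh): 20 × $0.13 = $2.6
Above 55 kWh: 12.6 × $0.16 = $2.016
Bill = $8.82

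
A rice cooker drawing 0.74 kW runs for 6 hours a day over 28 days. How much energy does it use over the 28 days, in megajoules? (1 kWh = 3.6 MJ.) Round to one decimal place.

Runtime = 6 h/day × 28 days = 168 h
Energy = 0.74 kW × 168 h = 124.32 kWh
= 124.32 × 3.6 MJ = 447.6 MJ

447.6 MJ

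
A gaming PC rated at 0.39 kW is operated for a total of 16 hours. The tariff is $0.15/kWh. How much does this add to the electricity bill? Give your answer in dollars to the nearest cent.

Energy = 0.39 kW × 16 h = 6.24 kWh
Cost = 6.24 kWh × $0.15/kWh = $0.94

$0.94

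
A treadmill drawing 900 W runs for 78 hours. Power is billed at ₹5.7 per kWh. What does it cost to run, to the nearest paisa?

₹400.14

Energy = 0.9 kW × 78 h = 70.2 kWh
Cost = 70.2 kWh × ₹5.7/kWh = ₹400.14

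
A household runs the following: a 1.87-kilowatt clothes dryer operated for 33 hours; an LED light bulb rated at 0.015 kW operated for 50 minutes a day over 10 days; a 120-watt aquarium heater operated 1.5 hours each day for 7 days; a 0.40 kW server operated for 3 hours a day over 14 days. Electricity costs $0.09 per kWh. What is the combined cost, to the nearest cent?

clothes dryer: 1.87 kW × 33 h = 61.71 kWh
LED light bulb: Runtime = 50 min × 10 = 500 min = 8.333333… h
LED light bulb: 0.015 kW × 8.333333… h = 0.125 kWh
aquarium heater: Runtime = 1.5 h/day × 7 days = 10.5 h
aquarium heater: 0.12 kW × 10.5 h = 1.26 kWh
server: Runtime = 3 h/day × 14 days = 42 h
server: 0.4 kW × 42 h = 16.8 kWh
Total energy = 79.895 kWh
Cost = 79.895 × $0.09 = $7.19

$7.19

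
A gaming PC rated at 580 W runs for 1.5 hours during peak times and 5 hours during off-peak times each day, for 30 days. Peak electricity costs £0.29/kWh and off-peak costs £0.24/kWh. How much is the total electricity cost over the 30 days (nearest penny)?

£28.45

Peak energy = 0.58 kW × 1.5 h × 30 = 26.1 kWh
Off-peak energy = 0.58 kW × 5 h × 30 = 87 kWh
Cost = 26.1 × £0.29 + 87 × £0.24 = £7.569 + £20.88 = £28.45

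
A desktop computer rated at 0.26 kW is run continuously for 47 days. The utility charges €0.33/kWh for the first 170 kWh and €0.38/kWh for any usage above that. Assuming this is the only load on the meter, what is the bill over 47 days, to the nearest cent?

€102.95

Runtime = 24 h × 47 = 1128 h
Energy = 0.26 kW × 1128 h = 293.28 kWh
Tier 1 (0–170 kWh): 170 × €0.33 = €56.1
Above 170 kWh: 123.28 × €0.38 = €46.8464
Bill = €102.95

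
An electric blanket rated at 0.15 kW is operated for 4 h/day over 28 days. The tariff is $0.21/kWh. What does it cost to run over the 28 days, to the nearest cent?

Runtime = 4 h/day × 28 days = 112 h
Energy = 0.15 kW × 112 h = 16.8 kWh
Cost = 16.8 kWh × $0.21/kWh = $3.53

$3.53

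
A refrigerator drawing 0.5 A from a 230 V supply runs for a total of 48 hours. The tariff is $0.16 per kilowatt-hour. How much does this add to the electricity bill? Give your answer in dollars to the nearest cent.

$0.88

Power = 0.5 A × 230 V = 115 W = 0.115 kW
Energy = 0.115 kW × 48 h = 5.52 kWh
Cost = 5.52 kWh × $0.16/kWh = $0.88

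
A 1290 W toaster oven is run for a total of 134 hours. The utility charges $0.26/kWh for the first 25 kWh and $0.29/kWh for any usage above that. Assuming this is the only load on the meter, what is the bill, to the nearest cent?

Energy = 1.29 kW × 134 h = 172.86 kWh
Tier 1 (0–25 kWh): 25 × $0.26 = $6.5
Above 25 kWh: 147.86 × $0.29 = $42.8794
Bill = $49.38

$49.38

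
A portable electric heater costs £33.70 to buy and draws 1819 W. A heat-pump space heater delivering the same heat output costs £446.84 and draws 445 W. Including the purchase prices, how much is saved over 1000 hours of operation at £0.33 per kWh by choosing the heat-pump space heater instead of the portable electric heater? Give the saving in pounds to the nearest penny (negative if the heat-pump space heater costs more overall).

£40.28

portable electric heater: £33.70 + (1819/1000) kW × 1000 h × £0.33 = £33.70 + £600.27 = £633.97
heat-pump space heater: £446.84 + (445/1000) kW × 1000 h × £0.33 = £446.84 + £146.85 = £593.69
Saving = £633.97 − £593.69 = £40.28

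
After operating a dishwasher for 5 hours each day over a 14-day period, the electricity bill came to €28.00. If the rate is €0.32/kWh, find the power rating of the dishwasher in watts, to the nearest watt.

1250 W

Energy = €28.00 ÷ €0.32/kWh = 87.5 kWh
Runtime = 5 h/day × 14 days = 70 h
Power = 87.5 kWh ÷ 70 h = 1.25 kW = 1250 W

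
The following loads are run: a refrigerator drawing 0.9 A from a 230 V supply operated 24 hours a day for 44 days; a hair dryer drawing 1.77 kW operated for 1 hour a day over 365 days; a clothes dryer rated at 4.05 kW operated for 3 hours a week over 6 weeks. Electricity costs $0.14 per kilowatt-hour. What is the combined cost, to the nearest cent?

$131.26

refrigerator: Power = 0.9 A × 230 V = 207 W = 0.207 kW
refrigerator: Runtime = 24 h × 44 = 1056 h
refrigerator: 0.207 kW × 1056 h = 218.592 kWh
hair dryer: Runtime = 1 h/day × 365 days = 365 h
hair dryer: 1.77 kW × 365 h = 646.05 kWh
clothes dryer: Runtime = 3 h/week × 6 weeks = 18 h
clothes dryer: 4.05 kW × 18 h = 72.9 kWh
Total energy = 937.542 kWh
Cost = 937.542 × $0.14 = $131.26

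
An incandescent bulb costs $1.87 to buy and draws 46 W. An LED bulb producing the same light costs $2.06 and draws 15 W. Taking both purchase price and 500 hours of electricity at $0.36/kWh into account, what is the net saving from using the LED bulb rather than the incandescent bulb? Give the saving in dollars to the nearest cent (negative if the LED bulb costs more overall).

$5.39

incandescent bulb: $1.87 + (46/1000) kW × 500 h × $0.36 = $1.87 + $8.28 = $10.15
LED bulb: $2.06 + (15/1000) kW × 500 h × $0.36 = $2.06 + $2.7 = $4.76
Saving = $10.15 − $4.76 = $5.39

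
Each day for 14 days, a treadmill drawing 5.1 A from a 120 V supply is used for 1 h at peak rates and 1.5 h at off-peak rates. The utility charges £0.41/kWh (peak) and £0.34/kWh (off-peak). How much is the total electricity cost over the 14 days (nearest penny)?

£7.88

Power = 5.1 A × 120 V = 612 W = 0.612 kW
Peak energy = 0.612 kW × 1 h × 14 = 8.568 kWh
Off-peak energy = 0.612 kW × 1.5 h × 14 = 12.852 kWh
Cost = 8.568 × £0.41 + 12.852 × £0.34 = £3.51288 + £4.36968 = £7.88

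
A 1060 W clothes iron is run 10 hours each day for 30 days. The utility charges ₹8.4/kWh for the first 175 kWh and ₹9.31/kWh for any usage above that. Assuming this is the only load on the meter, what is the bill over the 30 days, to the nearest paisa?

₹2801.33

Runtime = 10 h/day × 30 days = 300 h
Energy = 1.06 kW × 300 h = 318 kWh
Tier 1 (0–175 kWh): 175 × ₹8.4 = ₹1470
Above 175 kWh: 143 × ₹9.31 = ₹1331.33
Bill = ₹2801.33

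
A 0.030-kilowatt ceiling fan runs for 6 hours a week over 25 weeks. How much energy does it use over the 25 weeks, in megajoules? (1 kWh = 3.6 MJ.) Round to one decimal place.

16.2 MJ

Runtime = 6 h/week × 25 weeks = 150 h
Energy = 0.03 kW × 150 h = 4.5 kWh
= 4.5 × 3.6 MJ = 16.2 MJ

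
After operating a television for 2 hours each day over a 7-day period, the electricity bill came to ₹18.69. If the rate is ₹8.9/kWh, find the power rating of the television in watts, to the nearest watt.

Energy = ₹18.69 ÷ ₹8.9/kWh = 2.1 kWh
Runtime = 2 h/day × 7 days = 14 h
Power = 2.1 kWh ÷ 14 h = 0.15 kW = 150 W

150 W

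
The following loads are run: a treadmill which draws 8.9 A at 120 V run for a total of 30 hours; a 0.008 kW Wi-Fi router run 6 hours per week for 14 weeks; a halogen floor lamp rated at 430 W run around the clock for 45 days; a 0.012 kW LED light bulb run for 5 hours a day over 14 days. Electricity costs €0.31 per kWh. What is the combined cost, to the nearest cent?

€154.37

treadmill: Power = 8.9 A × 120 V = 1068 W = 1.068 kW
treadmill: 1.068 kW × 30 h = 32.04 kWh
Wi-Fi router: Runtime = 6 h/week × 14 weeks = 84 h
Wi-Fi router: 0.008 kW × 84 h = 0.672 kWh
halogen floor lamp: Runtime = 24 h × 45 = 1080 h
halogen floor lamp: 0.43 kW × 1080 h = 464.4 kWh
LED light bulb: Runtime = 5 h/day × 14 days = 70 h
LED light bulb: 0.012 kW × 70 h = 0.84 kWh
Total energy = 497.952 kWh
Cost = 497.952 × €0.31 = €154.37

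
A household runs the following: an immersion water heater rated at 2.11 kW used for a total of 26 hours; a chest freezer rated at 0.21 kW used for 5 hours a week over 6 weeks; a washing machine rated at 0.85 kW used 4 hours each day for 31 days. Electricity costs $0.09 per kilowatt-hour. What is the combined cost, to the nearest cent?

$14.99

immersion water heater: 2.11 kW × 26 h = 54.86 kWh
chest freezer: Runtime = 5 h/week × 6 weeks = 30 h
chest freezer: 0.21 kW × 30 h = 6.3 kWh
washing machine: Runtime = 4 h/day × 31 days = 124 h
washing machine: 0.85 kW × 124 h = 105.4 kWh
Total energy = 166.56 kWh
Cost = 166.56 × $0.09 = $14.99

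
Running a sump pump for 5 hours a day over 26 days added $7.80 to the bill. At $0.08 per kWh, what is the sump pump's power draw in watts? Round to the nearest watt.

Energy = $7.80 ÷ $0.08/kWh = 97.5 kWh
Runtime = 5 h/day × 26 days = 130 h
Power = 97.5 kWh ÷ 130 h = 0.75 kW = 750 W

750 W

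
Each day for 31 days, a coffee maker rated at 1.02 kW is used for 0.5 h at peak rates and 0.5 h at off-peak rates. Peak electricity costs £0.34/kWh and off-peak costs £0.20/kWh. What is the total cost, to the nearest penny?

£8.54

Peak energy = 1.02 kW × 0.5 h × 31 = 15.81 kWh
Off-peak energy = 1.02 kW × 0.5 h × 31 = 15.81 kWh
Cost = 15.81 × £0.34 + 15.81 × £0.20 = £5.3754 + £3.162 = £8.54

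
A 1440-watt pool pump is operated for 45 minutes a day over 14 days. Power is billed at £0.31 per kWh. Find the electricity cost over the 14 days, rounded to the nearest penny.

£4.69

Runtime = 45 min × 14 = 630 min = 10.5 h
Energy = 1.44 kW × 10.5 h = 15.12 kWh
Cost = 15.12 kWh × £0.31/kWh = £4.69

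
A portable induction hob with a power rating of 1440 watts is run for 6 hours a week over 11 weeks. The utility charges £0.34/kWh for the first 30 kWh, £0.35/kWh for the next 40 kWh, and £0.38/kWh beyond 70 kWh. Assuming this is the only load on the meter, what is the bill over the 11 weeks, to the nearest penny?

Runtime = 6 h/week × 11 weeks = 66 h
Energy = 1.44 kW × 66 h = 95.04 kWh
Tier 1 (0–30 kWh): 30 × £0.34 = £10.2
Tier 2 (30–70 kWh): 40 × £0.35 = £14
Above 70 kWh: 25.04 × £0.38 = £9.5152
Bill = £33.72

£33.72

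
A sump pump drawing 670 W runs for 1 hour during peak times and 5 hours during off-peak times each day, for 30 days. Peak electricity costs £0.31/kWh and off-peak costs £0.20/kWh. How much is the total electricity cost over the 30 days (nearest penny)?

Peak energy = 0.67 kW × 1 h × 30 = 20.1 kWh
Off-peak energy = 0.67 kW × 5 h × 30 = 100.5 kWh
Cost = 20.1 × £0.31 + 100.5 × £0.20 = £6.231 + £20.1 = £26.33

£26.33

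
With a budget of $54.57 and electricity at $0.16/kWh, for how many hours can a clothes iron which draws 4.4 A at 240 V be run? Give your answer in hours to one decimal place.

323.0 h

Power = 4.4 A × 240 V = 1056 W = 1.056 kW
Energy available = $54.57 ÷ $0.16/kWh = 341.0625 kWh
Hours = 341.0625 kWh ÷ 1.056 kW = 323.0 h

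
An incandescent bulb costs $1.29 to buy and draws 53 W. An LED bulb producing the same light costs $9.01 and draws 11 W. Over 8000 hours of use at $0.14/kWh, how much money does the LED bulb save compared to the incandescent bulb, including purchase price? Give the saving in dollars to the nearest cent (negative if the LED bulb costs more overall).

$39.32

incandescent bulb: $1.29 + (53/1000) kW × 8000 h × $0.14 = $1.29 + $59.36 = $60.65
LED bulb: $9.01 + (11/1000) kW × 8000 h × $0.14 = $9.01 + $12.32 = $21.33
Saving = $60.65 − $21.33 = $39.32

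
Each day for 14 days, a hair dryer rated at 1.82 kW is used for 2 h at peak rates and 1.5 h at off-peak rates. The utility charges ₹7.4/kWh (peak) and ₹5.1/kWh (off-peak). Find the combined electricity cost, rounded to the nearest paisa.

₹572.03

Peak energy = 1.82 kW × 2 h × 14 = 50.96 kWh
Off-peak energy = 1.82 kW × 1.5 h × 14 = 38.22 kWh
Cost = 50.96 × ₹7.4 + 38.22 × ₹5.1 = ₹377.104 + ₹194.922 = ₹572.03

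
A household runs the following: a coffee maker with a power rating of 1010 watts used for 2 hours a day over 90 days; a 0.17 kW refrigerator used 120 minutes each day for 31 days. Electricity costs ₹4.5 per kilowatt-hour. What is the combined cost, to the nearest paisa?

coffee maker: Runtime = 2 h/day × 90 days = 180 h
coffee maker: 1.01 kW × 180 h = 181.8 kWh
refrigerator: Runtime = 120 min × 31 = 3720 min = 62 h
refrigerator: 0.17 kW × 62 h = 10.54 kWh
Total energy = 192.34 kWh
Cost = 192.34 × ₹4.5 = ₹865.53

₹865.53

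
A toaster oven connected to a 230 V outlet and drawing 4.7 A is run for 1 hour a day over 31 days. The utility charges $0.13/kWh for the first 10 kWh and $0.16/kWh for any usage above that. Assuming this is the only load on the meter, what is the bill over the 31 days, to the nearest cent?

Power = 4.7 A × 230 V = 1081 W = 1.081 kW
Runtime = 1 h/day × 31 days = 31 h
Energy = 1.081 kW × 31 h = 33.511 kWh
Tier 1 (0–10 kWh): 10 × $0.13 = $1.3
Above 10 kWh: 23.511 × $0.16 = $3.76176
Bill = $5.06

$5.06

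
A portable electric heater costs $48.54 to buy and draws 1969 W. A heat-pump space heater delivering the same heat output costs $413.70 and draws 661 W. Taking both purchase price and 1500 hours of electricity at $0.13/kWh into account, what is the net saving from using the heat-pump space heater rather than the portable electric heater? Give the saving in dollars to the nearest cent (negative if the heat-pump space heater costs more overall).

portable electric heater: $48.54 + (1969/1000) kW × 1500 h × $0.13 = $48.54 + $383.955 = $432.495
heat-pump space heater: $413.70 + (661/1000) kW × 1500 h × $0.13 = $413.70 + $128.895 = $542.595
Saving = $432.495 − $542.595 = −$110.1

-$110.10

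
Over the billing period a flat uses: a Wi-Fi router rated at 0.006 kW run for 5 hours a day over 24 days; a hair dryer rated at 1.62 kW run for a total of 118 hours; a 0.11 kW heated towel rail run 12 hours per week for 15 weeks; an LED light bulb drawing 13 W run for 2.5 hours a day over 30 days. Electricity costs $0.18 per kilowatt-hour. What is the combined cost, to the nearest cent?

Wi-Fi router: Runtime = 5 h/day × 24 days = 120 h
Wi-Fi router: 0.006 kW × 120 h = 0.72 kWh
hair dryer: 1.62 kW × 118 h = 191.16 kWh
heated towel rail: Runtime = 12 h/week × 15 weeks = 180 h
heated towel rail: 0.11 kW × 180 h = 19.8 kWh
LED light bulb: Runtime = 2.5 h/day × 30 days = 75 h
LED light bulb: 0.013 kW × 75 h = 0.975 kWh
Total energy = 212.655 kWh
Cost = 212.655 × $0.18 = $38.28

$38.28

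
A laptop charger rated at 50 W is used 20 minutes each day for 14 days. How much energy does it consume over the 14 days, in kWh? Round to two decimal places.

Runtime = 20 min × 14 = 280 min = 4.666666… h
Energy = 0.05 kW × 4.666666… h = 0.233333… kWh ≈ 0.23 kWh

0.23 kWh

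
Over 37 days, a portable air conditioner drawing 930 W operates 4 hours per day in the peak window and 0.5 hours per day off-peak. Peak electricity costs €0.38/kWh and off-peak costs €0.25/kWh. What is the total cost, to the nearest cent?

€56.60

Peak energy = 0.93 kW × 4 h × 37 = 137.64 kWh
Off-peak energy = 0.93 kW × 0.5 h × 37 = 17.205 kWh
Cost = 137.64 × €0.38 + 17.205 × €0.25 = €52.3032 + €4.30125 = €56.60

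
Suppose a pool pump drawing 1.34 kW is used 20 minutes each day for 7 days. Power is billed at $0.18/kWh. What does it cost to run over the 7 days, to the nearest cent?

$0.56

Runtime = 20 min × 7 = 140 min = 2.333333… h
Energy = 1.34 kW × 2.333333… h = 3.126666… kWh
Cost = 3.126666… kWh × $0.18/kWh = $0.56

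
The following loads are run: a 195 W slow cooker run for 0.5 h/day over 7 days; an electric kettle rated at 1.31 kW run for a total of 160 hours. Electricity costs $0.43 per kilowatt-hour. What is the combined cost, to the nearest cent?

slow cooker: Runtime = 0.5 h/day × 7 days = 3.5 h
slow cooker: 0.195 kW × 3.5 h = 0.6825 kWh
electric kettle: 1.31 kW × 160 h = 209.6 kWh
Total energy = 210.2825 kWh
Cost = 210.2825 × $0.43 = $90.42

$90.42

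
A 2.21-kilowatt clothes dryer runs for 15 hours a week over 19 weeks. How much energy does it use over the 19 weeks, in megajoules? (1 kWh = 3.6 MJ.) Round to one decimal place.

2267.5 MJ

Runtime = 15 h/week × 19 weeks = 285 h
Energy = 2.21 kW × 285 h = 629.85 kWh
= 629.85 × 3.6 MJ = 2267.5 MJ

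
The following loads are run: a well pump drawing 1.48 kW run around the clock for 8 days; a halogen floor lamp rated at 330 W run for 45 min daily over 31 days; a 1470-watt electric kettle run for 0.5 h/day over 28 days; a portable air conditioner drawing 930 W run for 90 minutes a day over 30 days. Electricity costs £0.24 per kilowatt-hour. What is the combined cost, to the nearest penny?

well pump: Runtime = 24 h × 8 = 192 h
well pump: 1.48 kW × 192 h = 284.16 kWh
halogen floor lamp: Runtime = 45 min × 31 = 1395 min = 23.25 h
halogen floor lamp: 0.33 kW × 23.25 h = 7.6725 kWh
electric kettle: Runtime = 0.5 h/day × 28 days = 14 h
electric kettle: 1.47 kW × 14 h = 20.58 kWh
portable air conditioner: Runtime = 90 min × 30 = 2700 min = 45 h
portable air conditioner: 0.93 kW × 45 h = 41.85 kWh
Total energy = 354.2625 kWh
Cost = 354.2625 × £0.24 = £85.02

£85.02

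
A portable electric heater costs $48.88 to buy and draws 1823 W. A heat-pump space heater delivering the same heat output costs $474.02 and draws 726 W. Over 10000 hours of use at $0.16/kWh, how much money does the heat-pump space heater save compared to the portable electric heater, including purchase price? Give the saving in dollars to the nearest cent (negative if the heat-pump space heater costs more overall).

portable electric heater: $48.88 + (1823/1000) kW × 10000 h × $0.16 = $48.88 + $2916.8 = $2965.68
heat-pump space heater: $474.02 + (726/1000) kW × 10000 h × $0.16 = $474.02 + $1161.6 = $1635.62
Saving = $2965.68 − $1635.62 = $1330.06

$1330.06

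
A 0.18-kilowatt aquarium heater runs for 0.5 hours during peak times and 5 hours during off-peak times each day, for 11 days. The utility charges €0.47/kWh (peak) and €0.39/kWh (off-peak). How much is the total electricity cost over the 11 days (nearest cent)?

Peak energy = 0.18 kW × 0.5 h × 11 = 0.99 kWh
Off-peak energy = 0.18 kW × 5 h × 11 = 9.9 kWh
Cost = 0.99 × €0.47 + 9.9 × €0.39 = €0.4653 + €3.861 = €4.33

€4.33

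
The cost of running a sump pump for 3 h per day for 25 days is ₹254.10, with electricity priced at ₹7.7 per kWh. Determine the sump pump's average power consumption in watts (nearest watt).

440 W

Energy = ₹254.10 ÷ ₹7.7/kWh = 33 kWh
Runtime = 3 h/day × 25 days = 75 h
Power = 33 kWh ÷ 75 h = 0.44 kW = 440 W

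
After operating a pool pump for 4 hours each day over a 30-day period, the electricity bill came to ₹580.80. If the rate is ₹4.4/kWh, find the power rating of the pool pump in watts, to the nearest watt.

Energy = ₹580.80 ÷ ₹4.4/kWh = 132 kWh
Runtime = 4 h/day × 30 days = 120 h
Power = 132 kWh ÷ 120 h = 1.1 kW = 1100 W

1100 W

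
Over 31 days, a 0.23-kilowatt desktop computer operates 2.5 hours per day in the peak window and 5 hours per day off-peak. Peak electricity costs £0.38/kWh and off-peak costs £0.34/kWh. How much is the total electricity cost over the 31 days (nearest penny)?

£18.89

Peak energy = 0.23 kW × 2.5 h × 31 = 17.825 kWh
Off-peak energy = 0.23 kW × 5 h × 31 = 35.65 kWh
Cost = 17.825 × £0.38 + 35.65 × £0.34 = £6.7735 + £12.121 = £18.89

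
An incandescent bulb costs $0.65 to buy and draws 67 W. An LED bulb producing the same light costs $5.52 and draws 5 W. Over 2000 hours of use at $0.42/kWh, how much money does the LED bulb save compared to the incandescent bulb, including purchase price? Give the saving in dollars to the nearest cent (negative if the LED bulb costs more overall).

$47.21

incandescent bulb: $0.65 + (67/1000) kW × 2000 h × $0.42 = $0.65 + $56.28 = $56.93
LED bulb: $5.52 + (5/1000) kW × 2000 h × $0.42 = $5.52 + $4.2 = $9.72
Saving = $56.93 − $9.72 = $47.21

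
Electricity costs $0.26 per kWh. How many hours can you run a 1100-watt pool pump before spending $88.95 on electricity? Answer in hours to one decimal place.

311.0 h

Energy available = $88.95 ÷ $0.26/kWh = 342.1154 kWh
Hours = 342.1154 kWh ÷ 1.1 kW = 311.0 h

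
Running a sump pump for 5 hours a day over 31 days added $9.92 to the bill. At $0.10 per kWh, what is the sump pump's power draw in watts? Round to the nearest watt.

640 W

Energy = $9.92 ÷ $0.10/kWh = 99.2 kWh
Runtime = 5 h/day × 31 days = 155 h
Power = 99.2 kWh ÷ 155 h = 0.64 kW = 640 W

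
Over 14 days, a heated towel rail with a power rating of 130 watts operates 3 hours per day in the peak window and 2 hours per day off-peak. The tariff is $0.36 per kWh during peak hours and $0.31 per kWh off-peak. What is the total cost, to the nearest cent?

$3.09

Peak energy = 0.13 kW × 3 h × 14 = 5.46 kWh
Off-peak energy = 0.13 kW × 2 h × 14 = 3.64 kWh
Cost = 5.46 × $0.36 + 3.64 × $0.31 = $1.9656 + $1.1284 = $3.09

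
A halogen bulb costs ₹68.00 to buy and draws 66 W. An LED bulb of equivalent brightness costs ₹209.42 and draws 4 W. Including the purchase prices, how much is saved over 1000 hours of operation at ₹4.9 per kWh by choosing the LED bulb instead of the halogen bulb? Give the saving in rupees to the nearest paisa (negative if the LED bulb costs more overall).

halogen bulb: ₹68.00 + (66/1000) kW × 1000 h × ₹4.9 = ₹68.00 + ₹323.4 = ₹391.4
LED bulb: ₹209.42 + (4/1000) kW × 1000 h × ₹4.9 = ₹209.42 + ₹19.6 = ₹229.02
Saving = ₹391.4 − ₹229.02 = ₹162.38

₹162.38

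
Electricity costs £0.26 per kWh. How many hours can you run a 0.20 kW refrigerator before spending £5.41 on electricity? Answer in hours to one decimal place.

Energy available = £5.41 ÷ £0.26/kWh = 20.8077 kWh
Hours = 20.8077 kWh ÷ 0.2 kW = 104.0 h

104.0 h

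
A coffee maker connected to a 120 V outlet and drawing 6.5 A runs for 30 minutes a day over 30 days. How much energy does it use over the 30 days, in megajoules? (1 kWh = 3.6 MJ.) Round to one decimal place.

42.1 MJ

Power = 6.5 A × 120 V = 780 W = 0.78 kW
Runtime = 30 min × 30 = 900 min = 15 h
Energy = 0.78 kW × 15 h = 11.7 kWh
= 11.7 × 3.6 MJ = 42.1 MJ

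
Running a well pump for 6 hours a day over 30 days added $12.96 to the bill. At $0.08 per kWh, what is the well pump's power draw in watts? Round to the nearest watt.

Energy = $12.96 ÷ $0.08/kWh = 162 kWh
Runtime = 6 h/day × 30 days = 180 h
Power = 162 kWh ÷ 180 h = 0.9 kW = 900 W

900 W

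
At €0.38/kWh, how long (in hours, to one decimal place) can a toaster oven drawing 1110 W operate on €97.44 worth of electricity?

Energy available = €97.44 ÷ €0.38/kWh = 256.4211 kWh
Hours = 256.4211 kWh ÷ 1.11 kW = 231.0 h

231.0 h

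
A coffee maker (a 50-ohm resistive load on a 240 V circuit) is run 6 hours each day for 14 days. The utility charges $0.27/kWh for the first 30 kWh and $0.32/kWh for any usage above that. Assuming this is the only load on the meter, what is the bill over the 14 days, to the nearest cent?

Power = V²/R = 240²/50 = 1152 W = 1.152 kW
Runtime = 6 h/day × 14 days = 84 h
Energy = 1.152 kW × 84 h = 96.768 kWh
Tier 1 (0–30 kWh): 30 × $0.27 = $8.1
Above 30 kWh: 66.768 × $0.32 = $21.36576
Bill = $29.47

$29.47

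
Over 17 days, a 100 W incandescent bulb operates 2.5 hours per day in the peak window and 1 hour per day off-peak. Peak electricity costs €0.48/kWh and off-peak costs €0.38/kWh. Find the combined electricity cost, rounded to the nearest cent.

€2.69

Peak energy = 0.1 kW × 2.5 h × 17 = 4.25 kWh
Off-peak energy = 0.1 kW × 1 h × 17 = 1.7 kWh
Cost = 4.25 × €0.48 + 1.7 × €0.38 = €2.04 + €0.646 = €2.69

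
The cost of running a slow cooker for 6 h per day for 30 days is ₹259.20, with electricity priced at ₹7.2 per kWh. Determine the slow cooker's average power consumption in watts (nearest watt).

Energy = ₹259.20 ÷ ₹7.2/kWh = 36 kWh
Runtime = 6 h/day × 30 days = 180 h
Power = 36 kWh ÷ 180 h = 0.2 kW = 200 W

200 W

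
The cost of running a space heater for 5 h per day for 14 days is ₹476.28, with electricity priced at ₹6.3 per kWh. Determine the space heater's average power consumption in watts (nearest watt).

1080 W

Energy = ₹476.28 ÷ ₹6.3/kWh = 75.6 kWh
Runtime = 5 h/day × 14 days = 70 h
Power = 75.6 kWh ÷ 70 h = 1.08 kW = 1080 W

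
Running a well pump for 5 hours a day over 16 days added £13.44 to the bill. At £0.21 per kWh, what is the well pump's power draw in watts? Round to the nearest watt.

800 W

Energy = £13.44 ÷ £0.21/kWh = 64 kWh
Runtime = 5 h/day × 16 days = 80 h
Power = 64 kWh ÷ 80 h = 0.8 kW = 800 W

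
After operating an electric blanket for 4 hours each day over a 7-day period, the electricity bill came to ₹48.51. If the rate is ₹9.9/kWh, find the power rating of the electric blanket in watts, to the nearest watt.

175 W

Energy = ₹48.51 ÷ ₹9.9/kWh = 4.9 kWh
Runtime = 4 h/day × 7 days = 28 h
Power = 4.9 kWh ÷ 28 h = 0.175 kW = 175 W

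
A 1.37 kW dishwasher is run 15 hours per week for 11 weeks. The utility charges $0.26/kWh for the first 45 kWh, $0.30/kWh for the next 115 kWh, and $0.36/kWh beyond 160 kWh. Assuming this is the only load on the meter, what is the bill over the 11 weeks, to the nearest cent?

$69.98

Runtime = 15 h/week × 11 weeks = 165 h
Energy = 1.37 kW × 165 h = 226.05 kWh
Tier 1 (0–45 kWh): 45 × $0.26 = $11.7
Tier 2 (45–160 kWh): 115 × $0.30 = $34.5
Above 160 kWh: 66.05 × $0.36 = $23.778
Bill = $69.98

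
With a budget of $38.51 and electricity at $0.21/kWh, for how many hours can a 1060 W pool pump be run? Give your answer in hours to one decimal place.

173.0 h

Energy available = $38.51 ÷ $0.21/kWh = 183.381 kWh
Hours = 183.381 kWh ÷ 1.06 kW = 173.0 h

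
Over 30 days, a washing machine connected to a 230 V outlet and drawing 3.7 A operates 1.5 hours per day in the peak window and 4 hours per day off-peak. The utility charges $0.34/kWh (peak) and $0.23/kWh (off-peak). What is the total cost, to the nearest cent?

$36.51

Power = 3.7 A × 230 V = 851 W = 0.851 kW
Peak energy = 0.851 kW × 1.5 h × 30 = 38.295 kWh
Off-peak energy = 0.851 kW × 4 h × 30 = 102.12 kWh
Cost = 38.295 × $0.34 + 102.12 × $0.23 = $13.0203 + $23.4876 = $36.51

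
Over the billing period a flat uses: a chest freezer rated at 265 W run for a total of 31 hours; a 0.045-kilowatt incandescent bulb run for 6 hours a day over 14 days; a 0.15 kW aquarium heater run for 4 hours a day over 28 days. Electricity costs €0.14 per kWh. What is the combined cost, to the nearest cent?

chest freezer: 0.265 kW × 31 h = 8.215 kWh
incandescent bulb: Runtime = 6 h/day × 14 days = 84 h
incandescent bulb: 0.045 kW × 84 h = 3.78 kWh
aquarium heater: Runtime = 4 h/day × 28 days = 112 h
aquarium heater: 0.15 kW × 112 h = 16.8 kWh
Total energy = 28.795 kWh
Cost = 28.795 × €0.14 = €4.03

€4.03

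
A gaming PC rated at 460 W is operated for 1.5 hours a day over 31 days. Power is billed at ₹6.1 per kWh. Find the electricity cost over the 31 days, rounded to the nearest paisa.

₹130.48

Runtime = 1.5 h/day × 31 days = 46.5 h
Energy = 0.46 kW × 46.5 h = 21.39 kWh
Cost = 21.39 kWh × ₹6.1/kWh = ₹130.48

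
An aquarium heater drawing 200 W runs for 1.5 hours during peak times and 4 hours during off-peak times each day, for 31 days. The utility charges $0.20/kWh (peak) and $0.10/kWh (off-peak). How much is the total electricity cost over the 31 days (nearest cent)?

$4.34

Peak energy = 0.2 kW × 1.5 h × 31 = 9.3 kWh
Off-peak energy = 0.2 kW × 4 h × 31 = 24.8 kWh
Cost = 9.3 × $0.20 + 24.8 × $0.10 = $1.86 + $2.48 = $4.34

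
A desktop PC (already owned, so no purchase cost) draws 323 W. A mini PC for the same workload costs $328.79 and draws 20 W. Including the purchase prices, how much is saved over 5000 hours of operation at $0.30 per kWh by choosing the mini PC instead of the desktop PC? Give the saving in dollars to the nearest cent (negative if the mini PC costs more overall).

$125.71

desktop PC: $0.00 + (323/1000) kW × 5000 h × $0.30 = $0.00 + $484.5 = $484.5
mini PC: $328.79 + (20/1000) kW × 5000 h × $0.30 = $328.79 + $30 = $358.79
Saving = $484.5 − $358.79 = $125.71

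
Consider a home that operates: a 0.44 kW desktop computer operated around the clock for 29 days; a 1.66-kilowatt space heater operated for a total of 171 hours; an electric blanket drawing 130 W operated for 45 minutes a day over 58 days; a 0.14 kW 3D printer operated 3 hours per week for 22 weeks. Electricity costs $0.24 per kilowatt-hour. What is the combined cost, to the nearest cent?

desktop computer: Runtime = 24 h × 29 = 696 h
desktop computer: 0.44 kW × 696 h = 306.24 kWh
space heater: 1.66 kW × 171 h = 283.86 kWh
electric blanket: Runtime = 45 min × 58 = 2610 min = 43.5 h
electric blanket: 0.13 kW × 43.5 h = 5.655 kWh
3D printer: Runtime = 3 h/week × 22 weeks = 66 h
3D printer: 0.14 kW × 66 h = 9.24 kWh
Total energy = 604.995 kWh
Cost = 604.995 × $0.24 = $145.20

$145.20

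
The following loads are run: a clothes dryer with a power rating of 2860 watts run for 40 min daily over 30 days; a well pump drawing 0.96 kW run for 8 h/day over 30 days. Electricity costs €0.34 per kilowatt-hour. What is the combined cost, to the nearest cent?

clothes dryer: Runtime = 40 min × 30 = 1200 min = 20 h
clothes dryer: 2.86 kW × 20 h = 57.2 kWh
well pump: Runtime = 8 h/day × 30 days = 240 h
well pump: 0.96 kW × 240 h = 230.4 kWh
Total energy = 287.6 kWh
Cost = 287.6 × €0.34 = €97.78

€97.78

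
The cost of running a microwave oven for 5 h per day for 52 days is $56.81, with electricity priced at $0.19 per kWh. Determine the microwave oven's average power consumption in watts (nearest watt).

Energy = $56.81 ÷ $0.19/kWh = 299 kWh
Runtime = 5 h/day × 52 days = 260 h
Power = 299 kWh ÷ 260 h = 1.15 kW = 1150 W

1150 W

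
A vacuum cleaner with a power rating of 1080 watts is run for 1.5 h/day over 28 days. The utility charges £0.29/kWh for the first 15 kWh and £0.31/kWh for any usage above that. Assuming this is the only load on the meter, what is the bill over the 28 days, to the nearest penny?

£13.76

Runtime = 1.5 h/day × 28 days = 42 h
Energy = 1.08 kW × 42 h = 45.36 kWh
Tier 1 (0–15 kWh): 15 × £0.29 = £4.35
Above 15 kWh: 30.36 × £0.31 = £9.4116
Bill = £13.76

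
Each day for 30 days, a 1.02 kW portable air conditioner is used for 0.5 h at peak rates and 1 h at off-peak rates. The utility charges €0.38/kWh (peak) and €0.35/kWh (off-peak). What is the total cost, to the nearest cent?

€16.52

Peak energy = 1.02 kW × 0.5 h × 30 = 15.3 kWh
Off-peak energy = 1.02 kW × 1 h × 30 = 30.6 kWh
Cost = 15.3 × €0.38 + 30.6 × €0.35 = €5.814 + €10.71 = €16.52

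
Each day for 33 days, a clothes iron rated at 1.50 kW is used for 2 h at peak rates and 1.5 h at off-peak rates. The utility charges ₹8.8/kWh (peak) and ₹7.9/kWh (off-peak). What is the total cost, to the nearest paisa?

Peak energy = 1.5 kW × 2 h × 33 = 99 kWh
Off-peak energy = 1.5 kW × 1.5 h × 33 = 74.25 kWh
Cost = 99 × ₹8.8 + 74.25 × ₹7.9 = ₹871.2 + ₹586.575 = ₹1457.78

₹1457.78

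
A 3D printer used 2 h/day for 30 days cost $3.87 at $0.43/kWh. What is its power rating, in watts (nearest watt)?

Energy = $3.87 ÷ $0.43/kWh = 9 kWh
Runtime = 2 h/day × 30 days = 60 h
Power = 9 kWh ÷ 60 h = 0.15 kW = 150 W

150 W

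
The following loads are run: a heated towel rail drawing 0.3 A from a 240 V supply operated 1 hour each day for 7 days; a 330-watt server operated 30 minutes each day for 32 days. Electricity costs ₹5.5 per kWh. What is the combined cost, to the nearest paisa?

₹31.81

heated towel rail: Power = 0.3 A × 240 V = 72 W = 0.072 kW
heated towel rail: Runtime = 1 h/day × 7 days = 7 h
heated towel rail: 0.072 kW × 7 h = 0.504 kWh
server: Runtime = 30 min × 32 = 960 min = 16 h
server: 0.33 kW × 16 h = 5.28 kWh
Total energy = 5.784 kWh
Cost = 5.784 × ₹5.5 = ₹31.81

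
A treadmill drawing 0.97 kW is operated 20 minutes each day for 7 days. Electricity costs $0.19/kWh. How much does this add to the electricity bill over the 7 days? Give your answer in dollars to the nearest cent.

$0.43

Runtime = 20 min × 7 = 140 min = 2.333333… h
Energy = 0.97 kW × 2.333333… h = 2.263333… kWh
Cost = 2.263333… kWh × $0.19/kWh = $0.43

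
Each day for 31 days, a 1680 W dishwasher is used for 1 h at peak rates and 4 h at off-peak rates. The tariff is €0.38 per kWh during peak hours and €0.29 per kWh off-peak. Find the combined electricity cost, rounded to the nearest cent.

€80.20

Peak energy = 1.68 kW × 1 h × 31 = 52.08 kWh
Off-peak energy = 1.68 kW × 4 h × 31 = 208.32 kWh
Cost = 52.08 × €0.38 + 208.32 × €0.29 = €19.7904 + €60.4128 = €80.20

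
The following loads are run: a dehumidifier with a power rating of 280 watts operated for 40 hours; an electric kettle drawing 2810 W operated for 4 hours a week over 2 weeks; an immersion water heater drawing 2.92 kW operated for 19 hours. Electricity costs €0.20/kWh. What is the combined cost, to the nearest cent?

dehumidifier: 0.28 kW × 40 h = 11.2 kWh
electric kettle: Runtime = 4 h/week × 2 weeks = 8 h
electric kettle: 2.81 kW × 8 h = 22.48 kWh
immersion water heater: 2.92 kW × 19 h = 55.48 kWh
Total energy = 89.16 kWh
Cost = 89.16 × €0.20 = €17.83

€17.83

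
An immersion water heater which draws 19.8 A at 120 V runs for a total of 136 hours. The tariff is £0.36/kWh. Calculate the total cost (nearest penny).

Power = 19.8 A × 120 V = 2376 W = 2.376 kW
Energy = 2.376 kW × 136 h = 323.136 kWh
Cost = 323.136 kWh × £0.36/kWh = £116.33

£116.33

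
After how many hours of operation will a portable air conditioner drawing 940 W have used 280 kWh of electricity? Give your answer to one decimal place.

Hours = 280 kWh ÷ 0.94 kW = 297.9 h

297.9 h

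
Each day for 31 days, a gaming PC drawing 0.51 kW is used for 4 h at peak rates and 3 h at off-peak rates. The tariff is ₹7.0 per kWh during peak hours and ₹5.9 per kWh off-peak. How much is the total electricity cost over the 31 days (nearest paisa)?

Peak energy = 0.51 kW × 4 h × 31 = 63.24 kWh
Off-peak energy = 0.51 kW × 3 h × 31 = 47.43 kWh
Cost = 63.24 × ₹7.0 + 47.43 × ₹5.9 = ₹442.68 + ₹279.837 = ₹722.52

₹722.52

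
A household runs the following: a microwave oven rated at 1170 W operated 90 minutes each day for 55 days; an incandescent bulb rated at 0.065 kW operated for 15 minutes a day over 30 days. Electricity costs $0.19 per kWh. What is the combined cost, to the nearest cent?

microwave oven: Runtime = 90 min × 55 = 4950 min = 82.5 h
microwave oven: 1.17 kW × 82.5 h = 96.525 kWh
incandescent bulb: Runtime = 15 min × 30 = 450 min = 7.5 h
incandescent bulb: 0.065 kW × 7.5 h = 0.4875 kWh
Total energy = 97.0125 kWh
Cost = 97.0125 × $0.19 = $18.43

$18.43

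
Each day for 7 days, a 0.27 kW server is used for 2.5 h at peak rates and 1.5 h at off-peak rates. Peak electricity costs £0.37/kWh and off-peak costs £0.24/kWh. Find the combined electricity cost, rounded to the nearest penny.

£2.43

Peak energy = 0.27 kW × 2.5 h × 7 = 4.725 kWh
Off-peak energy = 0.27 kW × 1.5 h × 7 = 2.835 kWh
Cost = 4.725 × £0.37 + 2.835 × £0.24 = £1.74825 + £0.6804 = £2.43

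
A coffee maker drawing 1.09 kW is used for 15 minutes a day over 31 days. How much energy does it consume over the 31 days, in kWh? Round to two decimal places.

8.45 kWh

Runtime = 15 min × 31 = 465 min = 7.75 h
Energy = 1.09 kW × 7.75 h = 8.4475 kWh ≈ 8.45 kWh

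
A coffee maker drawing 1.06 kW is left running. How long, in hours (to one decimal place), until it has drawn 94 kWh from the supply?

88.7 h

Hours = 94 kWh ÷ 1.06 kW = 88.7 h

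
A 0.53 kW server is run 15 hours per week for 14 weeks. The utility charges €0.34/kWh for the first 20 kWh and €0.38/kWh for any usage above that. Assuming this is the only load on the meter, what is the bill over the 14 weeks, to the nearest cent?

€41.49

Runtime = 15 h/week × 14 weeks = 210 h
Energy = 0.53 kW × 210 h = 111.3 kWh
Tier 1 (0–20 kWh): 20 × €0.34 = €6.8
Above 20 kWh: 91.3 × €0.38 = €34.694
Bill = €41.49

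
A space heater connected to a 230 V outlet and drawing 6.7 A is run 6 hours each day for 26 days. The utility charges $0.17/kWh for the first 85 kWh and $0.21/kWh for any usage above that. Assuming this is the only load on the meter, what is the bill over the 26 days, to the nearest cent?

Power = 6.7 A × 230 V = 1541 W = 1.541 kW
Runtime = 6 h/day × 26 days = 156 h
Energy = 1.541 kW × 156 h = 240.396 kWh
Tier 1 (0–85 kWh): 85 × $0.17 = $14.45
Above 85 kWh: 155.396 × $0.21 = $32.63316
Bill = $47.08

$47.08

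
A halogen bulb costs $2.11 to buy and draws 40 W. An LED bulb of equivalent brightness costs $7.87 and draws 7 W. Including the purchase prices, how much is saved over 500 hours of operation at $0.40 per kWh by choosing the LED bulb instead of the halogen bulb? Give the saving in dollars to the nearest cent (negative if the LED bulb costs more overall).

$0.84

halogen bulb: $2.11 + (40/1000) kW × 500 h × $0.40 = $2.11 + $8 = $10.11
LED bulb: $7.87 + (7/1000) kW × 500 h × $0.40 = $7.87 + $1.4 = $9.27
Saving = $10.11 − $9.27 = $0.84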